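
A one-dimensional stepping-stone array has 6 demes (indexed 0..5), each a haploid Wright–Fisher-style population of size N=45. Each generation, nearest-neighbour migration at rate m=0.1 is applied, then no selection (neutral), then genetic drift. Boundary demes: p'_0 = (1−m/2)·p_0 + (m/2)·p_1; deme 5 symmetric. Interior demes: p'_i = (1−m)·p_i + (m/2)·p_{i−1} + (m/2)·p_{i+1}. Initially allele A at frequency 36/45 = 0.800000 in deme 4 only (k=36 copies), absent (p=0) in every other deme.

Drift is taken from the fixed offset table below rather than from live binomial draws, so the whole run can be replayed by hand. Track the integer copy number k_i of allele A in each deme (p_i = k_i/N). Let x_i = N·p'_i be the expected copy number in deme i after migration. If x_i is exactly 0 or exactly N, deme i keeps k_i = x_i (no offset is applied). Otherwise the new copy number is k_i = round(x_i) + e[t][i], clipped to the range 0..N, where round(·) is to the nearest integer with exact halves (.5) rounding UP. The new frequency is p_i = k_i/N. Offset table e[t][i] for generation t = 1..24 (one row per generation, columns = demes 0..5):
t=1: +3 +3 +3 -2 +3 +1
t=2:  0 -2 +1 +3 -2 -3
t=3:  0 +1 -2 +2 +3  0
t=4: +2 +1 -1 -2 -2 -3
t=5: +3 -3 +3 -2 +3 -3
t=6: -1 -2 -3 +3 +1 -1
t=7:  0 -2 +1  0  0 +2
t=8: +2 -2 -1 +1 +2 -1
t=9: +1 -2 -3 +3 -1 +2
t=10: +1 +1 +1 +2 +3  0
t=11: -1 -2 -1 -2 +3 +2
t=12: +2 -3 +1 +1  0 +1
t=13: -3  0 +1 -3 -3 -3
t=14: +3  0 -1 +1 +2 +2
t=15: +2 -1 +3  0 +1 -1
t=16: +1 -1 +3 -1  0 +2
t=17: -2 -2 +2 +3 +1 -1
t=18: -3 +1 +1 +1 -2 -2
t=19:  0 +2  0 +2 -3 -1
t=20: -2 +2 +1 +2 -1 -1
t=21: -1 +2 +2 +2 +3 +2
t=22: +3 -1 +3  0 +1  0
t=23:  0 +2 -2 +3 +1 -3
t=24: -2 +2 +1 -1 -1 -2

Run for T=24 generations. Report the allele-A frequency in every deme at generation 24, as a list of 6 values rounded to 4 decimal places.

[0.0222, 0.2444, 0.4000, 0.4889, 0.3778, 0.1556]

t=0: k=[0 0 0 0 36 0]
t=1: x=[0.0000 0.0000 0.0000 1.8000 32.4000 1.8000] k=[0 0 0 0 35 3]
t=2: x=[0.0000 0.0000 0.0000 1.7500 31.6500 4.6000] k=[0 0 0 5 30 2]
t=3: x=[0.0000 0.0000 0.2500 6.0000 27.3500 3.4000] k=[0 0 0 8 30 3]
t=4: x=[0.0000 0.0000 0.4000 8.7000 27.5500 4.3500] k=[0 0 0 7 26 1]
t=5: x=[0.0000 0.0000 0.3500 7.6000 23.8000 2.2500] k=[0 0 3 6 27 0]
t=6: x=[0.0000 0.1500 3.0000 6.9000 24.6000 1.3500] k=[0 0 0 10 26 0]
t=7: x=[0.0000 0.0000 0.5000 10.3000 23.9000 1.3000] k=[0 0 2 10 24 3]
t=8: x=[0.0000 0.1000 2.3000 10.3000 22.2500 4.0500] k=[0 0 1 11 24 3]
t=9: x=[0.0000 0.0500 1.4500 11.1500 22.3000 4.0500] k=[0 0 0 14 21 6]
t=10: x=[0.0000 0.0000 0.7000 13.6500 19.9000 6.7500] k=[0 0 2 16 23 7]
t=11: x=[0.0000 0.1000 2.6000 15.6500 21.8500 7.8000] k=[0 0 2 14 25 10]
t=12: x=[0.0000 0.1000 2.5000 13.9500 23.7000 10.7500] k=[0 0 4 15 24 12]
t=13: x=[0.0000 0.2000 4.3500 14.9000 22.9500 12.6000] k=[0 0 5 12 20 10]
t=14: x=[0.0000 0.2500 5.1000 12.0500 19.1000 10.5000] k=[0 0 4 13 21 13]
t=15: x=[0.0000 0.2000 4.2500 12.9500 20.2000 13.4000] k=[0 0 7 13 21 12]
t=16: x=[0.0000 0.3500 6.9500 13.1000 20.1500 12.4500] k=[0 0 10 12 20 14]
t=17: x=[0.0000 0.5000 9.6000 12.3000 19.3000 14.3000] k=[0 0 12 15 20 13]
t=18: x=[0.0000 0.6000 11.5500 15.1000 19.4000 13.3500] k=[0 2 13 16 17 11]
t=19: x=[0.1000 2.4500 12.6000 15.9000 16.6500 11.3000] k=[0 4 13 18 14 10]
t=20: x=[0.2000 4.2500 12.8000 17.5500 14.0000 10.2000] k=[0 6 14 20 13 9]
t=21: x=[0.3000 6.1000 13.9000 19.3500 13.1500 9.2000] k=[0 8 16 21 16 11]
t=22: x=[0.4000 8.0000 15.8500 20.5000 16.0000 11.2500] k=[3 7 19 21 17 11]
t=23: x=[3.2000 7.4000 18.5000 20.7000 16.9000 11.3000] k=[3 9 17 24 18 8]
t=24: x=[3.3000 9.1000 16.9500 23.3500 17.8000 8.5000] k=[1 11 18 22 17 7]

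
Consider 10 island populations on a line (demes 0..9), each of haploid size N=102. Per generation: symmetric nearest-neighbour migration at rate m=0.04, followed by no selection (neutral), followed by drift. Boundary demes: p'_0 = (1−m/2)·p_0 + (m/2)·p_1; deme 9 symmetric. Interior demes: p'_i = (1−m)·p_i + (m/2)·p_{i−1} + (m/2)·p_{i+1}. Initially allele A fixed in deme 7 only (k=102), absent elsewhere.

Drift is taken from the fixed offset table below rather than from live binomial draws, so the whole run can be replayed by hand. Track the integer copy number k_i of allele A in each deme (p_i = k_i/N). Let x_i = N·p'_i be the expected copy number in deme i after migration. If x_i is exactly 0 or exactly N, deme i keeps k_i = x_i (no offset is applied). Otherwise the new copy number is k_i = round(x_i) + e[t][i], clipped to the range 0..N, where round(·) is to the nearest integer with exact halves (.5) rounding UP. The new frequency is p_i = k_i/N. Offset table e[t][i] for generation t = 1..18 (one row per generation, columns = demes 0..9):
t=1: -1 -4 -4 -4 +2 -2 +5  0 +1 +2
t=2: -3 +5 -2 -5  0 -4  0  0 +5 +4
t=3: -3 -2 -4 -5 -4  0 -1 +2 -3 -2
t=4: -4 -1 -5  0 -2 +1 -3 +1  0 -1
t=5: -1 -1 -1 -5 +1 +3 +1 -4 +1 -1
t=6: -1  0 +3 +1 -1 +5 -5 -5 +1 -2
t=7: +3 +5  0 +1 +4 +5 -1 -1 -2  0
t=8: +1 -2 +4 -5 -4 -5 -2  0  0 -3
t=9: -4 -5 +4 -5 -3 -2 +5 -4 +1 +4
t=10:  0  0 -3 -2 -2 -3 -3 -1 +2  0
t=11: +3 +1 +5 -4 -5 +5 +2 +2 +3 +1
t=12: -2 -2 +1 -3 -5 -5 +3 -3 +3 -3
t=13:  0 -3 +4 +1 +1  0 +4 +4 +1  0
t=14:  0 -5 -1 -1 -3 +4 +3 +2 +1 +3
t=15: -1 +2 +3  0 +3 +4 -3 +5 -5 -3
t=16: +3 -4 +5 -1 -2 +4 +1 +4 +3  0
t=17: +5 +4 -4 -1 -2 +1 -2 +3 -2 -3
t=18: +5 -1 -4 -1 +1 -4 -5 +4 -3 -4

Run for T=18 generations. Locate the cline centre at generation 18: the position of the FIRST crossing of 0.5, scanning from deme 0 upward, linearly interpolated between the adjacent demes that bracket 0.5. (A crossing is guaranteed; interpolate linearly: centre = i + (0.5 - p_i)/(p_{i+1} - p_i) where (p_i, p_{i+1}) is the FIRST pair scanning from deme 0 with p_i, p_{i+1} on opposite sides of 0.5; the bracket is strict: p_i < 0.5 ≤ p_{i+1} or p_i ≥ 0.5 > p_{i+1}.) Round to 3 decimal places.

t=0: k=[0 0 0 0 0 0 0 102 0 0]
t=1: x=[0.0000 0.0000 0.0000 0.0000 0.0000 0.0000 2.0400 97.9200 2.0400 0.0000] k=[0 0 0 0 0 0 7 98 3 0]
t=2: x=[0.0000 0.0000 0.0000 0.0000 0.0000 0.1400 8.6800 94.2800 4.8400 0.0600] k=[0 0 0 0 0 0 9 94 10 4]
t=3: x=[0.0000 0.0000 0.0000 0.0000 0.0000 0.1800 10.5200 90.6200 11.5600 4.1200] k=[0 0 0 0 0 0 10 93 9 2]
t=4: x=[0.0000 0.0000 0.0000 0.0000 0.0000 0.2000 11.4600 89.6600 10.5400 2.1400] k=[0 0 0 0 0 1 8 91 11 1]
t=5: x=[0.0000 0.0000 0.0000 0.0000 0.0200 1.1200 9.5200 87.7400 12.4000 1.2000] k=[0 0 0 0 1 4 11 84 13 0]
t=6: x=[0.0000 0.0000 0.0000 0.0200 1.0400 4.0800 12.3200 81.1200 14.1600 0.2600] k=[0 0 0 1 0 9 7 76 15 0]
t=7: x=[0.0000 0.0000 0.0200 0.9600 0.2000 8.7800 8.4200 73.4000 15.9200 0.3000] k=[0 0 0 2 4 14 7 72 14 0]
t=8: x=[0.0000 0.0000 0.0400 2.0000 4.1600 13.6600 8.4400 69.5400 14.8800 0.2800] k=[0 0 4 0 0 9 6 70 15 0]
t=9: x=[0.0000 0.0800 3.8400 0.0800 0.1800 8.7600 7.3400 67.6200 15.8000 0.3000] k=[0 0 8 0 0 7 12 64 17 4]
t=10: x=[0.0000 0.1600 7.6800 0.1600 0.1400 6.9600 12.9400 62.0200 17.6800 4.2600] k=[0 0 5 0 0 4 10 61 20 4]
t=11: x=[0.0000 0.1000 4.8000 0.1000 0.0800 4.0400 10.9000 59.1600 20.5000 4.3200] k=[0 1 10 0 0 9 13 61 24 5]
t=12: x=[0.0200 1.1600 9.6200 0.2000 0.1800 8.9000 13.8800 59.3000 24.3600 5.3800] k=[0 0 11 0 0 4 17 56 27 2]
t=13: x=[0.0000 0.2200 10.5600 0.2200 0.0800 4.1800 17.5200 54.6400 27.0800 2.5000] k=[0 0 15 1 1 4 22 59 28 3]
t=14: x=[0.0000 0.3000 14.4200 1.2800 1.0600 4.3000 22.3800 57.6400 28.1200 3.5000] k=[0 0 13 0 0 8 25 60 29 7]
t=15: x=[0.0000 0.2600 12.4800 0.2600 0.1600 8.1800 25.3600 58.6800 29.1800 7.4400] k=[0 2 15 0 3 12 22 64 24 4]
t=16: x=[0.0400 2.2200 14.4400 0.3600 3.1200 12.0200 22.6400 62.3600 24.4000 4.4000] k=[3 0 19 0 1 16 24 66 27 4]
t=17: x=[2.9400 0.4400 18.2400 0.4000 1.2800 15.8600 24.6800 64.3800 27.3200 4.4600] k=[8 4 14 0 0 17 23 67 25 1]
t=18: x=[7.9200 4.2800 13.5200 0.2800 0.3400 16.7800 23.7600 65.2800 25.3600 1.4800] k=[13 3 10 0 1 13 19 69 22 0]

6.640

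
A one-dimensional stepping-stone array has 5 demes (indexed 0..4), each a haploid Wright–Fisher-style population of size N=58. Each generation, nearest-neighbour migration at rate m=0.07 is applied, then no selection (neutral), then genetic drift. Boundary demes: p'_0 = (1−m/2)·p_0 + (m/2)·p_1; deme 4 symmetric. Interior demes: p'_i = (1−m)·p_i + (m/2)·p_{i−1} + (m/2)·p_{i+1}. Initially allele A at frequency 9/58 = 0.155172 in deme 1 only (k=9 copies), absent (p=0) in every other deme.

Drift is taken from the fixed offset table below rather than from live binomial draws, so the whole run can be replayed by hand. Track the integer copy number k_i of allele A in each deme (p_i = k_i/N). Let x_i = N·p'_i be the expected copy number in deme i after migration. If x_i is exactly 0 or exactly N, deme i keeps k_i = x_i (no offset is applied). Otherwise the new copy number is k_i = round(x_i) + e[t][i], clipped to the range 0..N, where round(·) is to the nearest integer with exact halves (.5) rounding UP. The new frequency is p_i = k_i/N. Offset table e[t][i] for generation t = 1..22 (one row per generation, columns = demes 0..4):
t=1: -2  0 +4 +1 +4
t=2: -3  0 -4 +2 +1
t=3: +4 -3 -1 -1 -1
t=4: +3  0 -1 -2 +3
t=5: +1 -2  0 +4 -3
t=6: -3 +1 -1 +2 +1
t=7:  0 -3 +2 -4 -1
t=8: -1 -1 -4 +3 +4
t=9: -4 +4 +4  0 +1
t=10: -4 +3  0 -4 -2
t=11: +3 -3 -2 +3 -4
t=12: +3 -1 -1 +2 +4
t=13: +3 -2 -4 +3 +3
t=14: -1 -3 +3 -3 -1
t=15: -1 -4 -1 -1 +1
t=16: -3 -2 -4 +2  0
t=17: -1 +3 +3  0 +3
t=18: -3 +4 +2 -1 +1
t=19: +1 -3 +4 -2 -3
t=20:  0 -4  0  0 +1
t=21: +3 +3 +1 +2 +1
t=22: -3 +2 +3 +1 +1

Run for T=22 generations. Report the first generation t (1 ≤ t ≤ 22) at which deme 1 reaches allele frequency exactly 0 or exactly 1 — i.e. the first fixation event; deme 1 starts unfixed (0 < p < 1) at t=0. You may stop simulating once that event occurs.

t=0: k=[0 9 0 0 0]
t=1: x=[0.3150 8.3700 0.3150 0.0000 0.0000] k=[0 8 4 0 0]
t=2: x=[0.2800 7.5800 4.0000 0.1400 0.0000] k=[0 8 0 2 0]
t=3: x=[0.2800 7.4400 0.3500 1.8600 0.0700] k=[4 4 0 1 0]
t=4: x=[4.0000 3.8600 0.1750 0.9300 0.0350] k=[7 4 0 0 3]
t=5: x=[6.8950 3.9650 0.1400 0.1050 2.8950] k=[8 2 0 4 0]
t=6: x=[7.7900 2.1400 0.2100 3.7200 0.1400] k=[5 3 0 6 1]
t=7: x=[4.9300 2.9650 0.3150 5.6150 1.1750] k=[5 0 2 2 0]

7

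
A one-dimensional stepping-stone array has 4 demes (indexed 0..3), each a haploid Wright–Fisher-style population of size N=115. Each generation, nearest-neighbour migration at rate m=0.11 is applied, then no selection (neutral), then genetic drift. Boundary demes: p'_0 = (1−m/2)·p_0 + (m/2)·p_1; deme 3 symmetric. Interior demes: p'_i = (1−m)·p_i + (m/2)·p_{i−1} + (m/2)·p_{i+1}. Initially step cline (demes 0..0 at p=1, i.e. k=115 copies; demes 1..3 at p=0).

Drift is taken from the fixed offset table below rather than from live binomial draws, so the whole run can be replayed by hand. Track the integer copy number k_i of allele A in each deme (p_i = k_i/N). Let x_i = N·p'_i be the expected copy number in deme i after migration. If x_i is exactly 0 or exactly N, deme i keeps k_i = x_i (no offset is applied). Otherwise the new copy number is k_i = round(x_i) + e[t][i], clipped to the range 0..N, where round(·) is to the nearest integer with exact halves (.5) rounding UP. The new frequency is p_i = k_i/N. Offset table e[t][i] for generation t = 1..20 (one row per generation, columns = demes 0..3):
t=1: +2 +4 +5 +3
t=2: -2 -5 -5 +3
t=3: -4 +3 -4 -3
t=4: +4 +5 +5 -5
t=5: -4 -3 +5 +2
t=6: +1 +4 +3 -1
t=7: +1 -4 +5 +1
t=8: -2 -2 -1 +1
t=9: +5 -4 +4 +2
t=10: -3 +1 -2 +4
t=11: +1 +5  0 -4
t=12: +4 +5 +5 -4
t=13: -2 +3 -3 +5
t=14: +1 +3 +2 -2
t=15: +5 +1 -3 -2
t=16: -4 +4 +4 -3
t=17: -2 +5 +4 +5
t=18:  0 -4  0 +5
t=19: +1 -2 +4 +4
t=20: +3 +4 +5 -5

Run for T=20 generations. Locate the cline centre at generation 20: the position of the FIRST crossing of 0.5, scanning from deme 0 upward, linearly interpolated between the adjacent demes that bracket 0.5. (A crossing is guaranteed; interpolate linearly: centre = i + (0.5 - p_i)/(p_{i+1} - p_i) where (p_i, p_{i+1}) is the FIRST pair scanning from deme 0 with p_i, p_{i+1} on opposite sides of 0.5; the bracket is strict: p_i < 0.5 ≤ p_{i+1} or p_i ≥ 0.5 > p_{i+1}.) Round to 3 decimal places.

0.955

t=0: k=[115 0 0 0]
t=1: x=[108.6750 6.3250 0.0000 0.0000] k=[111 10 0 0]
t=2: x=[105.4450 15.0050 0.5500 0.0000] k=[103 10 0 0]
t=3: x=[97.8850 14.5650 0.5500 0.0000] k=[94 18 0 0]
t=4: x=[89.8200 21.1900 0.9900 0.0000] k=[94 26 6 0]
t=5: x=[90.2600 28.6400 6.7700 0.3300] k=[86 26 12 2]
t=6: x=[82.7000 28.5300 12.2200 2.5500] k=[84 33 15 2]
t=7: x=[81.1950 34.8150 15.2750 2.7150] k=[82 31 20 4]
t=8: x=[79.1950 33.2000 19.7250 4.8800] k=[77 31 19 6]
t=9: x=[74.4700 32.8700 18.9450 6.7150] k=[79 29 23 9]
t=10: x=[76.2500 31.4200 22.5600 9.7700] k=[73 32 21 14]
t=11: x=[70.7450 33.6500 21.2200 14.3850] k=[72 39 21 10]
t=12: x=[70.1850 39.8250 21.3850 10.6050] k=[74 45 26 7]
t=13: x=[72.4050 45.5500 26.0000 8.0450] k=[70 49 23 13]
t=14: x=[68.8450 48.7250 23.8800 13.5500] k=[70 52 26 12]
t=15: x=[69.0100 51.5600 26.6600 12.7700] k=[74 53 24 11]
t=16: x=[72.8450 52.5600 24.8800 11.7150] k=[69 57 29 9]
t=17: x=[68.3400 56.1200 29.4400 10.1000] k=[66 61 33 15]
t=18: x=[65.7250 59.7350 33.5500 15.9900] k=[66 56 34 21]
t=19: x=[65.4500 55.3400 34.4950 21.7150] k=[66 53 38 26]
t=20: x=[65.2850 52.8900 38.1650 26.6600] k=[68 57 43 22]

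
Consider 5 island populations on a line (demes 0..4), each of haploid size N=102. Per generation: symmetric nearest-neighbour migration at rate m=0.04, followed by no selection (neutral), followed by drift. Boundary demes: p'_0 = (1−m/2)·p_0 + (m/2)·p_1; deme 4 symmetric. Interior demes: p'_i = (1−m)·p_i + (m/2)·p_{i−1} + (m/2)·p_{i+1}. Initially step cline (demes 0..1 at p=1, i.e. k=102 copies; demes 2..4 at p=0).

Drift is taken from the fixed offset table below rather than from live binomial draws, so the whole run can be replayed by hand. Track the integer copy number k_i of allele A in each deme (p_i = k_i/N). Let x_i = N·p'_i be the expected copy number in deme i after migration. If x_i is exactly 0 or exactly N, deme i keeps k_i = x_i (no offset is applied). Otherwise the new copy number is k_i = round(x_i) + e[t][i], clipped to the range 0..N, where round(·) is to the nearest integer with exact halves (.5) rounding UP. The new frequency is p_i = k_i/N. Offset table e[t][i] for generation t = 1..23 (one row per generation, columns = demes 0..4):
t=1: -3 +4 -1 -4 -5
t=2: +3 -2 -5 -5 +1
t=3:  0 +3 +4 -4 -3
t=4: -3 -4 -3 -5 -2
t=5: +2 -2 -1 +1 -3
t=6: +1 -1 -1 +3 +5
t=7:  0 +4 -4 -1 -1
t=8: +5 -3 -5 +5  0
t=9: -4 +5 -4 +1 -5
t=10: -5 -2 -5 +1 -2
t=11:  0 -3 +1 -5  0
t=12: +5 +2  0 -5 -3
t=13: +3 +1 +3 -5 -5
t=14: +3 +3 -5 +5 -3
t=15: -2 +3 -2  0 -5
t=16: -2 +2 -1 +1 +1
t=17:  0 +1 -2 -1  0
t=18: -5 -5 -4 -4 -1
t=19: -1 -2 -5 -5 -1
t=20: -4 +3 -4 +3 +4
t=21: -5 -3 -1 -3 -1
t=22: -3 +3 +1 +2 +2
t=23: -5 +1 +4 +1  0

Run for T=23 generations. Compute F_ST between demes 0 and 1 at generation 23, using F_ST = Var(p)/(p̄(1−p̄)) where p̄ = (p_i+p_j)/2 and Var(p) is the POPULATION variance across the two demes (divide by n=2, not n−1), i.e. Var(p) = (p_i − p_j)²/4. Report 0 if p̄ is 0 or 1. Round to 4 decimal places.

t=0: k=[102 102 0 0 0]
t=1: x=[102.0000 99.9600 2.0400 0.0000 0.0000] k=[102 102 1 0 0]
t=2: x=[102.0000 99.9800 3.0000 0.0200 0.0000] k=[102 98 0 0 0]
t=3: x=[101.9200 96.1200 1.9600 0.0000 0.0000] k=[102 99 6 0 0]
t=4: x=[101.9400 97.2000 7.7400 0.1200 0.0000] k=[99 93 5 0 0]
t=5: x=[98.8800 91.3600 6.6600 0.1000 0.0000] k=[101 89 6 1 0]
t=6: x=[100.7600 87.5800 7.5600 1.0800 0.0200] k=[102 87 7 4 5]
t=7: x=[101.7000 85.7000 8.5400 4.0800 4.9800] k=[102 90 5 3 4]
t=8: x=[101.7600 88.5400 6.6600 3.0600 3.9800] k=[102 86 2 8 4]
t=9: x=[101.6800 84.6400 3.8000 7.8000 4.0800] k=[98 90 0 9 0]
t=10: x=[97.8400 88.3600 1.9800 8.6400 0.1800] k=[93 86 0 10 0]
t=11: x=[92.8600 84.4200 1.9200 9.6000 0.2000] k=[93 81 3 5 0]
t=12: x=[92.7600 79.6800 4.6000 4.8600 0.1000] k=[98 82 5 0 0]
t=13: x=[97.6800 80.7800 6.4400 0.1000 0.0000] k=[101 82 9 0 0]
t=14: x=[100.6200 80.9200 10.2800 0.1800 0.0000] k=[102 84 5 5 0]
t=15: x=[101.6400 82.7800 6.5800 4.9000 0.1000] k=[100 86 5 5 0]
t=16: x=[99.7200 84.6600 6.6200 4.9000 0.1000] k=[98 87 6 6 1]
t=17: x=[97.7800 85.6000 7.6200 5.9000 1.1000] k=[98 87 6 5 1]
t=18: x=[97.7800 85.6000 7.6000 4.9400 1.0800] k=[93 81 4 1 0]
t=19: x=[92.7600 79.7000 5.4800 1.0400 0.0200] k=[92 78 0 0 0]
t=20: x=[91.7200 76.7200 1.5600 0.0000 0.0000] k=[88 80 0 0 0]
t=21: x=[87.8400 78.5600 1.6000 0.0000 0.0000] k=[83 76 1 0 0]
t=22: x=[82.8600 74.6400 2.4800 0.0200 0.0000] k=[80 78 3 2 0]
t=23: x=[79.9600 76.5400 4.4800 1.9800 0.0400] k=[75 78 8 3 0]

0.0012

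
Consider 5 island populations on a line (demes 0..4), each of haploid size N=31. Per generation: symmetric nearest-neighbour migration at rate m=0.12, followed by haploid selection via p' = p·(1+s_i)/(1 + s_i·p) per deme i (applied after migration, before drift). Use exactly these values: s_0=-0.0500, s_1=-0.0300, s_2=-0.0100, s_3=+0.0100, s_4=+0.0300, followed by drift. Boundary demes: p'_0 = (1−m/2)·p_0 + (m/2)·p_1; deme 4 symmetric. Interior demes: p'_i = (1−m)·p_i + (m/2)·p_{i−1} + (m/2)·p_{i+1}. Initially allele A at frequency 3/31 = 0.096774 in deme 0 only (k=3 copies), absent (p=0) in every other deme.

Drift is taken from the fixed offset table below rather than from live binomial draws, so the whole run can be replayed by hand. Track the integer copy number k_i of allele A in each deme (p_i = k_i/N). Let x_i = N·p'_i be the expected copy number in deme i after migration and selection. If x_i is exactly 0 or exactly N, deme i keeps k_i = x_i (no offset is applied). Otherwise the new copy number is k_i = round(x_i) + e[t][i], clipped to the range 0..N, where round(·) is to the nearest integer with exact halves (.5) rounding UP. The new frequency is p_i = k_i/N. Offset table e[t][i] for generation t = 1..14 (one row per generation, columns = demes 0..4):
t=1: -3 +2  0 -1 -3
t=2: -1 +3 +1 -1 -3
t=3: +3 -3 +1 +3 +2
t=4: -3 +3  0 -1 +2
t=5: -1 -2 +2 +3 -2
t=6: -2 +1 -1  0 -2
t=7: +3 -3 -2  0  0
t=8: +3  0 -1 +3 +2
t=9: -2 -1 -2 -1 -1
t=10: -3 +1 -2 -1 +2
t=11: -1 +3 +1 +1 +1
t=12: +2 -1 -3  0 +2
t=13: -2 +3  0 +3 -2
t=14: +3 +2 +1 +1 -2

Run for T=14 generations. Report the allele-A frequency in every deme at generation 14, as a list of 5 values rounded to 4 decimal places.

t=0: k=[3 0 0 0 0]
t=1: x=[2.6912 0.1746 0.0000 0.0000 0.0000] k=[0 2 0 0 0]
t=2: x=[0.1140 1.7101 0.1188 0.0000 0.0000] k=[0 5 1 0 0]
t=3: x=[0.2851 4.3450 1.1686 0.0606 0.0000] k=[3 1 2 3 0]
t=4: x=[2.7488 1.1459 1.9813 2.7851 0.1854] k=[0 4 2 2 2]
t=5: x=[0.2281 3.5433 2.1002 2.0187 2.0560] k=[0 2 4 5 0]
t=6: x=[0.1140 1.9438 3.9056 4.6794 0.3089] k=[0 3 3 5 0]
t=7: x=[0.1710 2.7429 3.0919 4.6190 0.3089] k=[3 0 1 5 0]
t=8: x=[2.6912 0.2329 1.1686 4.4981 0.3089] k=[6 0 0 7 2]
t=9: x=[5.4072 0.3493 0.4159 6.3300 2.3637] k=[3 0 0 5 1]
t=10: x=[2.6912 0.1746 0.2970 4.4981 1.2757] k=[0 1 0 3 3]
t=11: x=[0.0570 0.8543 0.2376 2.8456 3.0811] k=[0 4 1 4 4]
t=12: x=[0.2281 3.4847 1.3470 3.8535 4.1041] k=[2 2 0 4 6]
t=13: x=[1.9061 1.8269 0.3564 3.9139 6.0221] k=[0 5 0 7 4]
t=14: x=[0.2851 4.2863 0.7130 6.4507 4.2881] k=[3 6 2 7 2]

[0.0968, 0.1935, 0.0645, 0.2258, 0.0645]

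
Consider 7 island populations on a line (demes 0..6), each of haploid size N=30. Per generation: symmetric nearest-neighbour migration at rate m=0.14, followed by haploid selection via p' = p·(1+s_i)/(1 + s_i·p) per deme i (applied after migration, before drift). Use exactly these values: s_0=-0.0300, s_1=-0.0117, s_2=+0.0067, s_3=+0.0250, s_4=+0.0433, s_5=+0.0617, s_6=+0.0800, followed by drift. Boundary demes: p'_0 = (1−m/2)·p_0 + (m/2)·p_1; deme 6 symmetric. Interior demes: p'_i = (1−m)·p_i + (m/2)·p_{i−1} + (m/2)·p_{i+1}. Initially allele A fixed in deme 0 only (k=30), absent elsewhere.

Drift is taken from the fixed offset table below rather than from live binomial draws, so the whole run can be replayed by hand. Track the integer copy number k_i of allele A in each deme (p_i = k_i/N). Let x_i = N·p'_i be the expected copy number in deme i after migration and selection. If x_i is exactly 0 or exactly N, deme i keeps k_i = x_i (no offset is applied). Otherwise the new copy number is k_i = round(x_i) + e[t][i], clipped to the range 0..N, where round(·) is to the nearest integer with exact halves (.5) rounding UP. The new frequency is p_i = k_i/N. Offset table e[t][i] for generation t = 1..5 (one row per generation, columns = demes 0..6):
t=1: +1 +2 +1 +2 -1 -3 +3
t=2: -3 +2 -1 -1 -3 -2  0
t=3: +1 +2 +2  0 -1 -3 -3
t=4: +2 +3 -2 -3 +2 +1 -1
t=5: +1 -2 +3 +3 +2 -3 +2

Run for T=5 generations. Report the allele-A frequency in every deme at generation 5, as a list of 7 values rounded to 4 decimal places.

t=0: k=[30 0 0 0 0 0 0]
t=1: x=[27.8397 2.0771 0.0000 0.0000 0.0000 0.0000 0.0000] k=[29 4 0 0 0 0 0]
t=2: x=[27.1730 5.4176 0.2819 0.0000 0.0000 0.0000 0.0000] k=[24 7 0 0 0 0 0]
t=3: x=[22.6422 7.6328 0.4932 0.0000 0.0000 0.0000 0.0000] k=[24 10 2 0 0 0 0]
t=4: x=[22.8555 10.3401 2.4349 0.1435 0.0000 0.0000 0.0000] k=[25 13 0 0 0 0 0]
t=5: x=[24.0154 12.8435 0.9159 0.0000 0.0000 0.0000 0.0000] k=[25 11 4 0 0 0 0]

[0.8333, 0.3667, 0.1333, 0.0000, 0.0000, 0.0000, 0.0000]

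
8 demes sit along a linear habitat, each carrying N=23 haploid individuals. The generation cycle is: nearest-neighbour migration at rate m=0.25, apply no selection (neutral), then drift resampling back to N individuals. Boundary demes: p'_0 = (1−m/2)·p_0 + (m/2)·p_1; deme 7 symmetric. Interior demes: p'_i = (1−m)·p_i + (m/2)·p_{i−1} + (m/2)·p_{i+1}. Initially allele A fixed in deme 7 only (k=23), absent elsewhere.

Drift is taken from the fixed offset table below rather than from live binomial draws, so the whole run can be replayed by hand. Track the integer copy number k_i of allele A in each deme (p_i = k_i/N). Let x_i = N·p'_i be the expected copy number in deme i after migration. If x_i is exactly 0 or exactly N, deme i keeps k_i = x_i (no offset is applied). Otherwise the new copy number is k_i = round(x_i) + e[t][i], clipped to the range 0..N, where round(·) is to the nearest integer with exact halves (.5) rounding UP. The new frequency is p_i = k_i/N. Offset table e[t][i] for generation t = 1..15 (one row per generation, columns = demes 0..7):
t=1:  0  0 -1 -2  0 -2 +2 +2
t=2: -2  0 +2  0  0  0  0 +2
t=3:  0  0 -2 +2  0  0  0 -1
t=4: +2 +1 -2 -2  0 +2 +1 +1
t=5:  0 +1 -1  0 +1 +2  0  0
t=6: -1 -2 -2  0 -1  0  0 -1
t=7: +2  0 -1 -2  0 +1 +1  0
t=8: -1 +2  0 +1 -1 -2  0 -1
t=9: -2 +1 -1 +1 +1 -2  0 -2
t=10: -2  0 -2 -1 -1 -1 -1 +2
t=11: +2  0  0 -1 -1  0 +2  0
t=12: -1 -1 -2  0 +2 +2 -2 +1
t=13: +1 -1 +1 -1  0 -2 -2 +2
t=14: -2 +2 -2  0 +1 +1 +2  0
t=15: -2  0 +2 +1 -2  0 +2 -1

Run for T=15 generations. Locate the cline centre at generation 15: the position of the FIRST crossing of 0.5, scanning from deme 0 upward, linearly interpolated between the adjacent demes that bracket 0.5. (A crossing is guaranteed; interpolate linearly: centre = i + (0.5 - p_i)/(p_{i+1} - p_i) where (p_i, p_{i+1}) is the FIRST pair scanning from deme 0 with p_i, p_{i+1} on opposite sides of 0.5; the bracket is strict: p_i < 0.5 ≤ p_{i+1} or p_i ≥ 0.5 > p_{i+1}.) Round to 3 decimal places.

5.786

t=0: k=[0 0 0 0 0 0 0 23]
t=1: x=[0.0000 0.0000 0.0000 0.0000 0.0000 0.0000 2.8750 20.1250] k=[0 0 0 0 0 0 5 22]
t=2: x=[0.0000 0.0000 0.0000 0.0000 0.0000 0.6250 6.5000 19.8750] k=[0 0 0 0 0 1 7 22]
t=3: x=[0.0000 0.0000 0.0000 0.0000 0.1250 1.6250 8.1250 20.1250] k=[0 0 0 0 0 2 8 19]
t=4: x=[0.0000 0.0000 0.0000 0.0000 0.2500 2.5000 8.6250 17.6250] k=[0 0 0 0 0 5 10 19]
t=5: x=[0.0000 0.0000 0.0000 0.0000 0.6250 5.0000 10.5000 17.8750] k=[0 0 0 0 2 7 11 18]
t=6: x=[0.0000 0.0000 0.0000 0.2500 2.3750 6.8750 11.3750 17.1250] k=[0 0 0 0 1 7 11 16]
t=7: x=[0.0000 0.0000 0.0000 0.1250 1.6250 6.7500 11.1250 15.3750] k=[0 0 0 0 2 8 12 15]
t=8: x=[0.0000 0.0000 0.0000 0.2500 2.5000 7.7500 11.8750 14.6250] k=[0 0 0 1 2 6 12 14]
t=9: x=[0.0000 0.0000 0.1250 1.0000 2.3750 6.2500 11.5000 13.7500] k=[0 0 0 2 3 4 12 12]
t=10: x=[0.0000 0.0000 0.2500 1.8750 3.0000 4.8750 11.0000 12.0000] k=[0 0 0 1 2 4 10 14]
t=11: x=[0.0000 0.0000 0.1250 1.0000 2.1250 4.5000 9.7500 13.5000] k=[0 0 0 0 1 5 12 14]
t=12: x=[0.0000 0.0000 0.0000 0.1250 1.3750 5.3750 11.3750 13.7500] k=[0 0 0 0 3 7 9 15]
t=13: x=[0.0000 0.0000 0.0000 0.3750 3.1250 6.7500 9.5000 14.2500] k=[0 0 0 0 3 5 8 16]
t=14: x=[0.0000 0.0000 0.0000 0.3750 2.8750 5.1250 8.6250 15.0000] k=[0 0 0 0 4 6 11 15]
t=15: x=[0.0000 0.0000 0.0000 0.5000 3.7500 6.3750 10.8750 14.5000] k=[0 0 0 2 2 6 13 14]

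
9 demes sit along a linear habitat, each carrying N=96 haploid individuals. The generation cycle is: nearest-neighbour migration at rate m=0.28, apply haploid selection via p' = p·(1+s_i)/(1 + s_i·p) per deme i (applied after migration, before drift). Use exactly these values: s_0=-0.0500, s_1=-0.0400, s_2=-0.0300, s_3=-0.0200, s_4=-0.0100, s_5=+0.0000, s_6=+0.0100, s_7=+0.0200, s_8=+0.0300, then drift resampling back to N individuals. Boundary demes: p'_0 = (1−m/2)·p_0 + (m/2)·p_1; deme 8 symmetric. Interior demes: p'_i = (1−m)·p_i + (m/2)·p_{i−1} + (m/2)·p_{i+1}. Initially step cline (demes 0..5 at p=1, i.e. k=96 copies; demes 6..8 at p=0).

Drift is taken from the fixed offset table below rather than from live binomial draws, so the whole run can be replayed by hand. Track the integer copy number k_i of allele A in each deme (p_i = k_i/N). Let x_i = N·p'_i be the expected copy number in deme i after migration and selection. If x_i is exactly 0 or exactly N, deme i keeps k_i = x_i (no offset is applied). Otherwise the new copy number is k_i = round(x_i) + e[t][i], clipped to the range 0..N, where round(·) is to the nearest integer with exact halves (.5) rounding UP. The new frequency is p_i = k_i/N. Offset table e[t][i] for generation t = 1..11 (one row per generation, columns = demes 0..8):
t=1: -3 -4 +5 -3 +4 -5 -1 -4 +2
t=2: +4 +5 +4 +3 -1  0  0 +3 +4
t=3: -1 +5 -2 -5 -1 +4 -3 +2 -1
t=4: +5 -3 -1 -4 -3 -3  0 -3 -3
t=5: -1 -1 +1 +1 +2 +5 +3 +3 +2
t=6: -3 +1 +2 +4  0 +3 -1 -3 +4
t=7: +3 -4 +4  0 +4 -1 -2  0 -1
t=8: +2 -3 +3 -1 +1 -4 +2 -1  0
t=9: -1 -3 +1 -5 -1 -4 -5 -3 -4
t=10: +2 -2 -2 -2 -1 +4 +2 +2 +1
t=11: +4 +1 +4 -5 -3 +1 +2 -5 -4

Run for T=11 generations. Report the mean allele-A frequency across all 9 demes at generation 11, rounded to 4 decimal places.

t=0: k=[96 96 96 96 96 96 0 0 0]
t=1: x=[96.0000 96.0000 96.0000 96.0000 96.0000 82.5600 13.5554 0.0000 0.0000] k=[96 96 96 96 96 78 13 0 0]
t=2: x=[96.0000 96.0000 96.0000 96.0000 93.4552 71.4200 20.4396 1.8557 0.0000] k=[96 96 96 96 92 71 20 5 0]
t=3: x=[96.0000 96.0000 96.0000 95.4286 89.5599 66.8000 25.2246 6.5193 0.7208] k=[96 96 96 90 89 71 22 9 0]
t=4: x=[96.0000 96.0000 95.1343 90.5979 86.5346 66.6600 27.2337 9.7318 1.2973] k=[96 96 94 87 84 64 27 7 0]
t=5: x=[96.0000 95.7084 93.2189 87.4032 81.4967 61.6200 29.5833 8.9799 1.0091] k=[96 95 94 88 83 67 33 12 3]
t=6: x=[95.8526 94.9588 93.2189 87.9930 81.3356 64.4800 35.0411 13.9139 4.3820] k=[93 96 95 92 81 67 34 11 8]
t=7: x=[93.2880 95.4168 94.6810 90.7812 80.4495 64.3400 35.6226 14.0356 8.6498] k=[96 91 96 91 84 63 34 14 8]
t=8: x=[95.2634 92.2559 94.5574 90.6183 81.9197 61.8800 35.4823 16.2253 9.0801] k=[96 89 96 90 83 58 37 15 9]
t=9: x=[94.9690 90.7615 94.1248 89.7429 80.3488 58.5600 37.0862 17.5219 10.1041] k=[94 88 95 85 79 55 32 15 6]
t=10: x=[93.0152 89.5797 92.5193 85.3705 76.3232 55.1400 33.0553 16.3874 7.4609] k=[95 88 91 83 75 59 35 18 8]
t=11: x=[93.9180 89.1446 89.2719 82.7713 73.7084 57.8800 36.2041 19.2834 9.6536] k=[96 90 93 78 71 59 38 14 6]

0.6308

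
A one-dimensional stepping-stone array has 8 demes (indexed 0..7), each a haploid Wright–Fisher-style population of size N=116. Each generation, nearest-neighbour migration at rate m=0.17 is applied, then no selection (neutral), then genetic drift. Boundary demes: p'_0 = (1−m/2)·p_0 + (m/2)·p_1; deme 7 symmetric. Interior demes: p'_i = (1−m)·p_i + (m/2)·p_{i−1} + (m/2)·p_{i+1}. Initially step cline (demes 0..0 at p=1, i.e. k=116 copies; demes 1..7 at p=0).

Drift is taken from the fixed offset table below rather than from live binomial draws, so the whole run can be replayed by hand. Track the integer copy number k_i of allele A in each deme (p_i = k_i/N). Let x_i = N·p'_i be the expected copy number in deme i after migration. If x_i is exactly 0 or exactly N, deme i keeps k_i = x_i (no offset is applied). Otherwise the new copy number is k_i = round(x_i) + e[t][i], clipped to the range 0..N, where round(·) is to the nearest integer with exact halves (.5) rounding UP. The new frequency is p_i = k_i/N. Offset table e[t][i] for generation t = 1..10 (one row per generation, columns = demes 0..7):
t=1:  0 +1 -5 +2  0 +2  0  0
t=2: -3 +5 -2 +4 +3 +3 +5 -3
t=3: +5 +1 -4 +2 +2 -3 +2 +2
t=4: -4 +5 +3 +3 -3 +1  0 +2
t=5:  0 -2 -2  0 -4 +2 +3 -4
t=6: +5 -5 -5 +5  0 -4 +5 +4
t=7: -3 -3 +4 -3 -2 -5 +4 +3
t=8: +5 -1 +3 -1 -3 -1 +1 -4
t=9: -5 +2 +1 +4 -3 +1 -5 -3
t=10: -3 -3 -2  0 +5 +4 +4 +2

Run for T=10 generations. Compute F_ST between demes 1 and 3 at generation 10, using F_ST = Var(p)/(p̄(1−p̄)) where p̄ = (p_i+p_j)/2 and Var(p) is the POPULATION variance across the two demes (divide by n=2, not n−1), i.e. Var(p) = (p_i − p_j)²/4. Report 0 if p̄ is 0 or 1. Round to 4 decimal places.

t=0: k=[116 0 0 0 0 0 0 0]
t=1: x=[106.1400 9.8600 0.0000 0.0000 0.0000 0.0000 0.0000 0.0000] k=[106 11 0 0 0 0 0 0]
t=2: x=[97.9250 18.1400 0.9350 0.0000 0.0000 0.0000 0.0000 0.0000] k=[95 23 0 0 0 0 0 0]
t=3: x=[88.8800 27.1650 1.9550 0.0000 0.0000 0.0000 0.0000 0.0000] k=[94 28 0 0 0 0 0 0]
t=4: x=[88.3900 31.2300 2.3800 0.0000 0.0000 0.0000 0.0000 0.0000] k=[84 36 5 0 0 0 0 0]
t=5: x=[79.9200 37.4450 7.2100 0.4250 0.0000 0.0000 0.0000 0.0000] k=[80 35 5 0 0 0 0 0]
t=6: x=[76.1750 36.2750 7.1250 0.4250 0.0000 0.0000 0.0000 0.0000] k=[81 31 2 5 0 0 0 0]
t=7: x=[76.7500 32.7850 4.7200 4.3200 0.4250 0.0000 0.0000 0.0000] k=[74 30 9 1 0 0 0 0]
t=8: x=[70.2600 31.9550 10.1050 1.5950 0.0850 0.0000 0.0000 0.0000] k=[75 31 13 1 0 0 0 0]
t=9: x=[71.2600 33.2100 13.5100 1.9350 0.0850 0.0000 0.0000 0.0000] k=[66 35 15 6 0 0 0 0]
t=10: x=[63.3650 35.9350 15.9350 6.2550 0.5100 0.0000 0.0000 0.0000] k=[60 33 14 6 6 0 0 0]

0.0969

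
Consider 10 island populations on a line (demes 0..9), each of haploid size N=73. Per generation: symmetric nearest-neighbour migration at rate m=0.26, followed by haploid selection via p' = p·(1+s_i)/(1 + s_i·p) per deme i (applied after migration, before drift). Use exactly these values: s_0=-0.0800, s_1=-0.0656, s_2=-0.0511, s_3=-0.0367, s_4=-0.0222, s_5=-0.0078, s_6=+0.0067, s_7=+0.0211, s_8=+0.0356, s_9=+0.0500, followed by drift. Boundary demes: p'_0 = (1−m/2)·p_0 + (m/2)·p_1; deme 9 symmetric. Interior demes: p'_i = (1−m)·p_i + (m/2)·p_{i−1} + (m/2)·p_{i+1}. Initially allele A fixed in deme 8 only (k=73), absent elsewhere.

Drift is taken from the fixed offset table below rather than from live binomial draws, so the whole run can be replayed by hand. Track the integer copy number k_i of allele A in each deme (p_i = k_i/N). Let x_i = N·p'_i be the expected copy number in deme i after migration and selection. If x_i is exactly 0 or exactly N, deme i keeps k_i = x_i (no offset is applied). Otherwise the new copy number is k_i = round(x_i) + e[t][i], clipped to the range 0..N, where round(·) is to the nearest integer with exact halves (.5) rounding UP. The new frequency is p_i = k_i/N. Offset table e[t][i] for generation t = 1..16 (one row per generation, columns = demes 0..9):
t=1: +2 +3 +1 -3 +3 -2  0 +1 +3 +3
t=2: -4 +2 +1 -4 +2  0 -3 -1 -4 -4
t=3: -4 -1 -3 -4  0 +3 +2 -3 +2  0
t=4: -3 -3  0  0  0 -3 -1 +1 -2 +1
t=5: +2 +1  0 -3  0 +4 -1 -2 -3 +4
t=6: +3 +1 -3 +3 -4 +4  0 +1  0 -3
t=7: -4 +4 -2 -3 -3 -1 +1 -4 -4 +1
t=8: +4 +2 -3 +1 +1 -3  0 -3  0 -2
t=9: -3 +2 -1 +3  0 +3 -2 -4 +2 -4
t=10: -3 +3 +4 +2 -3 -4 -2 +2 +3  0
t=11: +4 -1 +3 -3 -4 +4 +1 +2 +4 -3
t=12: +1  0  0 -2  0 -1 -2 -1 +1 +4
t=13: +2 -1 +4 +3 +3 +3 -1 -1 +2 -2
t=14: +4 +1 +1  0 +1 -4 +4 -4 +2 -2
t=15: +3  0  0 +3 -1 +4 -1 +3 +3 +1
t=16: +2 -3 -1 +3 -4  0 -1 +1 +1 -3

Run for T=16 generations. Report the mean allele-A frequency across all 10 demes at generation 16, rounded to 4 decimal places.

0.1562

t=0: k=[0 0 0 0 0 0 0 0 73 0]
t=1: x=[0.0000 0.0000 0.0000 0.0000 0.0000 0.0000 0.0000 9.6637 54.5072 9.9001] k=[0 0 0 0 0 0 0 11 58 13]
t=2: x=[0.0000 0.0000 0.0000 0.0000 0.0000 0.0000 1.4394 15.9386 46.6320 19.5402] k=[0 0 0 0 0 0 0 15 43 16]
t=3: x=[0.0000 0.0000 0.0000 0.0000 0.0000 0.0000 1.9627 16.9603 36.4883 20.2154] k=[0 0 0 0 0 0 4 14 38 20]
t=4: x=[0.0000 0.0000 0.0000 0.0000 0.0000 0.5160 4.8099 16.0803 33.1720 23.1035] k=[0 0 0 0 0 0 4 17 31 24]
t=5: x=[0.0000 0.0000 0.0000 0.0000 0.0000 0.5160 5.2022 17.4053 28.8783 25.7167] k=[0 0 0 0 0 5 4 15 26 30]
t=6: x=[0.0000 0.0000 0.0000 0.0000 0.6357 4.1890 5.5944 15.2504 25.6691 30.3414] k=[0 0 0 0 0 8 6 16 26 27]
t=7: x=[0.0000 0.0000 0.0000 0.0000 1.0172 6.6525 7.6054 16.2624 25.4063 27.7036] k=[0 0 0 0 0 6 9 12 21 29]
t=8: x=[0.0000 0.0000 0.0000 0.0000 0.7629 5.5696 9.0528 13.0016 21.3952 28.8063] k=[0 0 0 0 2 3 9 10 21 27]
t=9: x=[0.0000 0.0000 0.0000 0.2505 1.8295 3.6229 8.3995 11.5009 20.8674 27.0453] k=[0 0 0 3 2 7 6 8 23 23]
t=10: x=[0.0000 0.0000 0.3702 2.3920 2.7206 6.1756 6.4290 9.8668 21.5779 23.7755] k=[0 0 4 4 0 2 4 12 25 24]
t=11: x=[0.0000 0.4861 3.3102 3.3582 0.7629 1.9848 4.8099 12.8699 23.7369 24.9246] k=[0 0 6 0 0 6 6 15 28 22]
t=12: x=[0.0000 0.7293 4.2263 0.7517 0.7629 5.1822 7.2133 15.7767 26.1137 23.5515] k=[0 1 4 0 1 4 5 15 27 28]
t=13: x=[0.1196 1.1787 2.9385 0.6263 1.2325 3.7123 6.2078 15.5136 26.1542 28.7154] k=[2 0 7 4 4 7 5 15 28 27]
t=14: x=[1.6039 1.0944 5.4304 4.2382 4.2983 6.3047 6.6000 15.6451 26.7702 27.9668] k=[6 2 6 4 5 2 11 12 29 26]
t=15: x=[5.0721 2.8484 4.9714 4.2382 4.3865 3.5336 10.0176 14.3188 26.9923 27.2175] k=[8 3 5 7 3 8 9 17 30 28]
t=16: x=[6.8169 3.6664 4.7612 6.0105 4.0826 7.4276 9.9673 17.9309 28.6566 29.1096] k=[9 1 4 9 0 7 9 19 30 26]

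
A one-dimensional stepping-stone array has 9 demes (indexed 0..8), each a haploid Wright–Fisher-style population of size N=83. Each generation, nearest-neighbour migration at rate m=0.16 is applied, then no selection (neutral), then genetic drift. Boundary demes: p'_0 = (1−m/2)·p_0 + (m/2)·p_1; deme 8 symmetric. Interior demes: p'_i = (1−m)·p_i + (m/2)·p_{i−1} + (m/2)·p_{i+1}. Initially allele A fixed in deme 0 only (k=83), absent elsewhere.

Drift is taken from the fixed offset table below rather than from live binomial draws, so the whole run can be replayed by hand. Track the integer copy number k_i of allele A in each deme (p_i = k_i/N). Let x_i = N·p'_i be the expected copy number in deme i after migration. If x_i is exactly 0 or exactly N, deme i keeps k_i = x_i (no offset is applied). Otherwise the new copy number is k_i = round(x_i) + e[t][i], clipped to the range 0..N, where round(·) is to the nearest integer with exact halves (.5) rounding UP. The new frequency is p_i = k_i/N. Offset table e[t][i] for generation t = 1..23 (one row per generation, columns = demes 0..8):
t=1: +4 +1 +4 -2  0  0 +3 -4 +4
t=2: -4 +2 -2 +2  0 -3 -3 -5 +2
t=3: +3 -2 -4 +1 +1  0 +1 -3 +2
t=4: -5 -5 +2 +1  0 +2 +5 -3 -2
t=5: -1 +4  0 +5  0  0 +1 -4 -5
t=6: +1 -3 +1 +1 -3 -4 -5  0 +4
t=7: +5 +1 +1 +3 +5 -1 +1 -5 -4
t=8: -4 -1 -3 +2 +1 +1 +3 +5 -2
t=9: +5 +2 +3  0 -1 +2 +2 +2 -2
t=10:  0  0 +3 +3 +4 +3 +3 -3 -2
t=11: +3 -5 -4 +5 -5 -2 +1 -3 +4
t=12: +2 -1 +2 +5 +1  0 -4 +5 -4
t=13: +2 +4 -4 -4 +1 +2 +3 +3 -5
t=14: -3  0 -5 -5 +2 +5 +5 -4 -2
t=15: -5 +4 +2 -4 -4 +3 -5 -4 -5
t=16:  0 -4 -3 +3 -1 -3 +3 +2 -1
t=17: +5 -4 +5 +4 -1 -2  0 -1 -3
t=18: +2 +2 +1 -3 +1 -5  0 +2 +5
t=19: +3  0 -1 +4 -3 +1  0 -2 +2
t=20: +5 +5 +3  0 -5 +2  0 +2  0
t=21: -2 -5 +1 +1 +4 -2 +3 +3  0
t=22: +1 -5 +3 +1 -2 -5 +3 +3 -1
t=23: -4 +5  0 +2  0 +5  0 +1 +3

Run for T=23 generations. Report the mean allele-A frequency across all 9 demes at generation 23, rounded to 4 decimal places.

t=0: k=[83 0 0 0 0 0 0 0 0]
t=1: x=[76.3600 6.6400 0.0000 0.0000 0.0000 0.0000 0.0000 0.0000 0.0000] k=[80 8 0 0 0 0 0 0 0]
t=2: x=[74.2400 13.1200 0.6400 0.0000 0.0000 0.0000 0.0000 0.0000 0.0000] k=[70 15 0 0 0 0 0 0 0]
t=3: x=[65.6000 18.2000 1.2000 0.0000 0.0000 0.0000 0.0000 0.0000 0.0000] k=[69 16 0 0 0 0 0 0 0]
t=4: x=[64.7600 18.9600 1.2800 0.0000 0.0000 0.0000 0.0000 0.0000 0.0000] k=[60 14 3 0 0 0 0 0 0]
t=5: x=[56.3200 16.8000 3.6400 0.2400 0.0000 0.0000 0.0000 0.0000 0.0000] k=[55 21 4 5 0 0 0 0 0]
t=6: x=[52.2800 22.3600 5.4400 4.5200 0.4000 0.0000 0.0000 0.0000 0.0000] k=[53 19 6 6 0 0 0 0 0]
t=7: x=[50.2800 20.6800 7.0400 5.5200 0.4800 0.0000 0.0000 0.0000 0.0000] k=[55 22 8 9 5 0 0 0 0]
t=8: x=[52.3600 23.5200 9.2000 8.6000 4.9200 0.4000 0.0000 0.0000 0.0000] k=[48 23 6 11 6 1 0 0 0]
t=9: x=[46.0000 23.6400 7.7600 10.2000 6.0000 1.3200 0.0800 0.0000 0.0000] k=[51 26 11 10 5 3 2 0 0]
t=10: x=[49.0000 26.8000 12.1200 9.6800 5.2400 3.0800 1.9200 0.1600 0.0000] k=[49 27 15 13 9 6 5 0 0]
t=11: x=[47.2400 27.8000 15.8000 12.8400 9.0800 6.1600 4.6800 0.4000 0.0000] k=[50 23 12 18 4 4 6 0 0]
t=12: x=[47.8400 24.2800 13.3600 16.4000 5.1200 4.1600 5.3600 0.4800 0.0000] k=[50 23 15 21 6 4 1 5 0]
t=13: x=[47.8400 24.5200 16.1200 19.3200 7.0400 3.9200 1.5600 4.2800 0.4000] k=[50 29 12 15 8 6 5 7 0]
t=14: x=[48.3200 29.3200 13.6000 14.2000 8.4000 6.0800 5.2400 6.2800 0.5600] k=[45 29 9 9 10 11 10 2 0]
t=15: x=[43.7200 28.6800 10.6000 9.0800 10.0000 10.8400 9.4400 2.4800 0.1600] k=[39 33 13 5 6 14 4 0 0]
t=16: x=[38.5200 31.8800 13.9600 5.7200 6.5600 12.5600 4.4800 0.3200 0.0000] k=[39 28 11 9 6 10 7 2 0]
t=17: x=[38.1200 27.5200 12.2000 8.9200 6.5600 9.4400 6.8400 2.2400 0.1600] k=[43 24 17 13 6 7 7 1 0]
t=18: x=[41.4800 24.9600 17.2400 12.7600 6.6400 6.9200 6.5200 1.4000 0.0800] k=[43 27 18 10 8 2 7 3 5]
t=19: x=[41.7200 27.5600 18.0800 10.4800 7.6800 2.8800 6.2800 3.4800 4.8400] k=[45 28 17 14 5 4 6 1 7]
t=20: x=[43.6400 28.4800 17.6400 13.5200 5.6400 4.2400 5.4400 1.8800 6.5200] k=[49 33 21 14 1 6 5 4 7]
t=21: x=[47.7200 33.3200 21.4000 13.5200 2.4400 5.5200 5.0000 4.3200 6.7600] k=[46 28 22 15 6 4 8 7 7]
t=22: x=[44.5600 28.9600 21.9200 14.8400 6.5600 4.4800 7.6000 7.0800 7.0000] k=[46 24 25 16 5 0 11 10 6]
t=23: x=[44.2400 25.8400 24.2000 15.8400 5.4800 1.2800 10.0400 9.7600 6.3200] k=[40 31 24 18 5 6 10 11 9]

0.2062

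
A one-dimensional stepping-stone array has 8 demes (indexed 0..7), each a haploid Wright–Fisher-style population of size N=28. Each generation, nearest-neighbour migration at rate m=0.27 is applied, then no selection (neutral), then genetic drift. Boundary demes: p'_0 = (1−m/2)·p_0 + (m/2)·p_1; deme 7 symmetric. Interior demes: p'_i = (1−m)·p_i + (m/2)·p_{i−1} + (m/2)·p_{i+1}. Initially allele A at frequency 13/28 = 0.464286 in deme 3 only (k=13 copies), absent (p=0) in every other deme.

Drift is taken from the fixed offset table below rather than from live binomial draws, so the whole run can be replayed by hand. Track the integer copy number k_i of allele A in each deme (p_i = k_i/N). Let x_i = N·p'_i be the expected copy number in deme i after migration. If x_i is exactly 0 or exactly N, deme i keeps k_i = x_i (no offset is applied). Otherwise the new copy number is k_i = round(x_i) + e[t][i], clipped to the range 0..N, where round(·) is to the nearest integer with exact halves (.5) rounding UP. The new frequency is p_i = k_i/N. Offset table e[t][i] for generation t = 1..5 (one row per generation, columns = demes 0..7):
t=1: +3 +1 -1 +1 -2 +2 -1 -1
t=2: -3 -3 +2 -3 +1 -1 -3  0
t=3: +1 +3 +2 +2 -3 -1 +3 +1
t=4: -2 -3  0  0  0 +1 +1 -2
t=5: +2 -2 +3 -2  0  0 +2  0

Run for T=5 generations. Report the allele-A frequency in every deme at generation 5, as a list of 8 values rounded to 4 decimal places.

[0.0714, 0.0000, 0.2500, 0.0714, 0.0357, 0.0000, 0.0000, 0.0000]

t=0: k=[0 0 0 13 0 0 0 0]
t=1: x=[0.0000 0.0000 1.7550 9.4900 1.7550 0.0000 0.0000 0.0000] k=[0 0 1 10 0 0 0 0]
t=2: x=[0.0000 0.1350 2.0800 7.4350 1.3500 0.0000 0.0000 0.0000] k=[0 0 4 4 2 0 0 0]
t=3: x=[0.0000 0.5400 3.4600 3.7300 2.0000 0.2700 0.0000 0.0000] k=[0 4 5 6 0 0 0 0]
t=4: x=[0.5400 3.5950 5.0000 5.0550 0.8100 0.0000 0.0000 0.0000] k=[0 1 5 5 1 0 0 0]
t=5: x=[0.1350 1.4050 4.4600 4.4600 1.4050 0.1350 0.0000 0.0000] k=[2 0 7 2 1 0 0 0]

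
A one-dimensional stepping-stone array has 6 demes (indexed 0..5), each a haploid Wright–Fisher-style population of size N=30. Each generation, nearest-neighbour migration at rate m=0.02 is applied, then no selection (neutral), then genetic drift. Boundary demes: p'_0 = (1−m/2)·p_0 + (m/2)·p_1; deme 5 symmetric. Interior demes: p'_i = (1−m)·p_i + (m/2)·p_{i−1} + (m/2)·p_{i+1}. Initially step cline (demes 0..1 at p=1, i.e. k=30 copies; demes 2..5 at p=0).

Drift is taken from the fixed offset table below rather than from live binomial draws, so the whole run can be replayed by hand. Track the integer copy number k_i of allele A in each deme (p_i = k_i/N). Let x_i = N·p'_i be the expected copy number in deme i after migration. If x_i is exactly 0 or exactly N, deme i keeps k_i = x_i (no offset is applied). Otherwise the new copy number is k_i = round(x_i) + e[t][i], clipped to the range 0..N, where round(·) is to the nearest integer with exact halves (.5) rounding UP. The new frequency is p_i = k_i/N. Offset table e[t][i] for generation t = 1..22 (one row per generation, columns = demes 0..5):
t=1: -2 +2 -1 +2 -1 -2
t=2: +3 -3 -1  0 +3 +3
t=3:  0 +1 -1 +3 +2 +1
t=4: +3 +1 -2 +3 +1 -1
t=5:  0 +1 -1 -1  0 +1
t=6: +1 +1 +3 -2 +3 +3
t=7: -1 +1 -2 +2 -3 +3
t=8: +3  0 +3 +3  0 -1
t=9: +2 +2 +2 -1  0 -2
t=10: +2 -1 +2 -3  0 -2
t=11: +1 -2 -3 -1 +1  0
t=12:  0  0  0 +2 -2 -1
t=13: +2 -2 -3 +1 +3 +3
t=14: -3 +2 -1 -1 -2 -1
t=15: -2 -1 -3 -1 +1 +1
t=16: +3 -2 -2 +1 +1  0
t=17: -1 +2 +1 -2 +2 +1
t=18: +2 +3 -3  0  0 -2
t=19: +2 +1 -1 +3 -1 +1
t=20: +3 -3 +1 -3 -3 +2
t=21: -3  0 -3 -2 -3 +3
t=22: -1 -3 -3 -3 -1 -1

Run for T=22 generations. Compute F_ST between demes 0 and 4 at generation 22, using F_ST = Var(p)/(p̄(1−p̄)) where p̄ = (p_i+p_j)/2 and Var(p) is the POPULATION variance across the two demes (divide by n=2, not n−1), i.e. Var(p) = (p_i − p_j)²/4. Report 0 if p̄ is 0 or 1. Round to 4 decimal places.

t=0: k=[30 30 0 0 0 0]
t=1: x=[30.0000 29.7000 0.3000 0.0000 0.0000 0.0000] k=[30 30 0 0 0 0]
t=2: x=[30.0000 29.7000 0.3000 0.0000 0.0000 0.0000] k=[30 27 0 0 0 0]
t=3: x=[29.9700 26.7600 0.2700 0.0000 0.0000 0.0000] k=[30 28 0 0 0 0]
t=4: x=[29.9800 27.7400 0.2800 0.0000 0.0000 0.0000] k=[30 29 0 0 0 0]
t=5: x=[29.9900 28.7200 0.2900 0.0000 0.0000 0.0000] k=[30 30 0 0 0 0]
t=6: x=[30.0000 29.7000 0.3000 0.0000 0.0000 0.0000] k=[30 30 3 0 0 0]
t=7: x=[30.0000 29.7300 3.2400 0.0300 0.0000 0.0000] k=[30 30 1 2 0 0]
t=8: x=[30.0000 29.7100 1.3000 1.9700 0.0200 0.0000] k=[30 30 4 5 0 0]
t=9: x=[30.0000 29.7400 4.2700 4.9400 0.0500 0.0000] k=[30 30 6 4 0 0]
t=10: x=[30.0000 29.7600 6.2200 3.9800 0.0400 0.0000] k=[30 29 8 1 0 0]
t=11: x=[29.9900 28.8000 8.1400 1.0600 0.0100 0.0000] k=[30 27 5 0 1 0]
t=12: x=[29.9700 26.8100 5.1700 0.0600 0.9800 0.0100] k=[30 27 5 2 0 0]
t=13: x=[29.9700 26.8100 5.1900 2.0100 0.0200 0.0000] k=[30 25 2 3 3 0]
t=14: x=[29.9500 24.8200 2.2400 2.9900 2.9700 0.0300] k=[27 27 1 2 1 0]
t=15: x=[27.0000 26.7400 1.2700 1.9800 1.0000 0.0100] k=[25 26 0 1 2 1]
t=16: x=[25.0100 25.7300 0.2700 1.0000 1.9800 1.0100] k=[28 24 0 2 3 1]
t=17: x=[27.9600 23.8000 0.2600 1.9900 2.9700 1.0200] k=[27 26 1 0 5 2]
t=18: x=[26.9900 25.7600 1.2400 0.0600 4.9200 2.0300] k=[29 29 0 0 5 0]
t=19: x=[29.0000 28.7100 0.2900 0.0500 4.9000 0.0500] k=[30 30 0 3 4 1]
t=20: x=[30.0000 29.7000 0.3300 2.9800 3.9600 1.0300] k=[30 27 1 0 1 3]
t=21: x=[29.9700 26.7700 1.2500 0.0200 1.0100 2.9800] k=[27 27 0 0 0 6]
t=22: x=[27.0000 26.7300 0.2700 0.0000 0.0600 5.9400] k=[26 24 0 0 0 5]

0.7647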